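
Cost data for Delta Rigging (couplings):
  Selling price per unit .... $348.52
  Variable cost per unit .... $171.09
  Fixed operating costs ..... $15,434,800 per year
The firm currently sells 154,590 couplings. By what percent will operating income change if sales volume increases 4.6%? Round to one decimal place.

Total contribution margin = 154,590 × $177.43 = $27,428,903.70.
Operating income = contribution − fixed costs = $27,428,903.70 − $15,434,800 = $11,994,103.70.
Degree of operating leverage = $27,428,903.70 / $11,994,103.70 = 2.2869.
So EBIT moves 2.2869 × (+4.6%) = +10.5%.

+10.5%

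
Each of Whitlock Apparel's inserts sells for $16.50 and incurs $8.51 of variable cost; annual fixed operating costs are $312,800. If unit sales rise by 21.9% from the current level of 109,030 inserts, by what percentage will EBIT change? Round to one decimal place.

+34.2%

Contribution at this volume is 109,030 × $7.99 = $871,149.70.
EBIT = $871,149.70 − $312,800 = $558,349.70.
DOL = contribution ÷ EBIT = $871,149.70 ÷ $558,349.70 = 1.5602.
%ΔEBIT = DOL × %ΔSales = 1.5602 × +21.9% = +34.2%.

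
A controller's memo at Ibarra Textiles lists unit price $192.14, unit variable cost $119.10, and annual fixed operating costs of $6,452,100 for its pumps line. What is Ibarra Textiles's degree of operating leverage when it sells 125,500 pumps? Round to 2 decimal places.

At 125,500 units, contribution = 125,500 × $73.04 = $9,166,520.00.
EBIT = $9,166,520.00 − $6,452,100 = $2,714,420.00.
So DOL = total CM / EBIT = $9,166,520.00 / $2,714,420.00 = 3.3770.

3.38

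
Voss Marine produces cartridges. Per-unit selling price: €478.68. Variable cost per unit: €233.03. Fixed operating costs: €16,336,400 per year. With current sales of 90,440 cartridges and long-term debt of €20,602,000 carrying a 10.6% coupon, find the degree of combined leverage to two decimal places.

6.01

Total contribution margin = 90,440 × €245.65 = €22,216,586.00.
EBIT = €22,216,586.00 − €16,336,400 = €5,880,186.00. Interest = €2,183,812.00, so EBIT − I = €3,696,374.00.
Degree of total leverage = total CM / (EBIT − interest) = €22,216,586.00 / €3,696,374.00 = 6.0104.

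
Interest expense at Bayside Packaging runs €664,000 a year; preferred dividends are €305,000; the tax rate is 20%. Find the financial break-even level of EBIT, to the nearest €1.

Grossing the preferred dividend up to pre-tax terms: €305,000 / (1 − 0.20) = €381,250.00.
Financial break-even EBIT = interest + D_p ÷ (1 − t) = €664,000 + €381,250.00 = €1,045,250.00.

€1,045,250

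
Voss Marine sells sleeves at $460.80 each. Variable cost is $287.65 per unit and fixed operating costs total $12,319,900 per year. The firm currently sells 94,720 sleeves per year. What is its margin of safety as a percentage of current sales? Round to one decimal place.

Each unit contributes $460.80 − $287.65 = $173.15. Break-even units = $12,319,900 ÷ $173.15 = 71,151.60; break-even revenue = 71,151.60 × $460.80 = $32,786,658.50.
Current sales = 94,720 × $460.80 = $43,646,976.00.
Margin of safety = ($43,646,976.00 − $32,786,658.50) ÷ $43,646,976.00 = 24.9%.

24.9%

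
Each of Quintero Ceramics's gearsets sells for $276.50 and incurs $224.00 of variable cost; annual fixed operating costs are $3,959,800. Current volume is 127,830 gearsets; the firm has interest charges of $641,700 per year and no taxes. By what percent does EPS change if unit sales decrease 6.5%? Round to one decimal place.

-20.7%

At 127,830 units, contribution = 127,830 × $52.50 = $6,711,075.00.
Subtracting fixed costs: EBIT = $6,711,075.00 − $3,959,800 = $2,751,275.00.
After interest of $641,700.00, pre-tax earnings = $2,109,575.00.
Degree of combined leverage = contribution ÷ (EBIT − I) = $6,711,075.00 ÷ $2,109,575.00 = 3.1812.
%ΔEPS = DCL × %ΔSales = 3.1812 × -6.5% = -20.7%.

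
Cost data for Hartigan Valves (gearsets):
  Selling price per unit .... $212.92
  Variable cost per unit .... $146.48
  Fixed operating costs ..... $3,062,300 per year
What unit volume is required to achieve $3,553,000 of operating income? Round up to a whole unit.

Unit CM = price − variable cost = $212.92 − $146.48 = $66.44.
Units = (FC + target) / CM = ($3,062,300 + $3,553,000) / $66.44 = 99,568.03, so 99,569 gearsets.

99,569 gearsets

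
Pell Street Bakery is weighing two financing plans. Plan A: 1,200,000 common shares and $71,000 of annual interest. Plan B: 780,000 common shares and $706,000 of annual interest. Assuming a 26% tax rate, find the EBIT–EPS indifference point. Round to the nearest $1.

$1,885,286

At indifference, (EBIT − 71,000)(1 − t)/1,200,000 = (EBIT − 706,000)(1 − t)/780,000.
The (1 − t) factor cancels: (EBIT − 71,000) × 780,000 = (EBIT − 706,000) × 1,200,000.
EBIT × (1,200,000 − 780,000) = 706,000 × 1,200,000 − 71,000 × 780,000 = 791,820,000,000, so EBIT = 791,820,000,000 ÷ 420,000 = 1,885,285.71.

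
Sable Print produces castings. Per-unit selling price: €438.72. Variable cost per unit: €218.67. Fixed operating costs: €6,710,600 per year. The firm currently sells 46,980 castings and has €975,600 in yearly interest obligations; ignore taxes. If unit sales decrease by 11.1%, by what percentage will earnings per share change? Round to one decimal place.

-43.3%

Contribution at this volume is 46,980 × €220.05 = €10,337,949.00.
EBIT = €10,337,949.00 − €6,710,600 = €3,627,349.00.
After interest of €975,600.00, pre-tax earnings = €2,651,749.00.
Degree of combined leverage = contribution ÷ (EBIT − I) = €10,337,949.00 ÷ €2,651,749.00 = 3.8985.
%ΔEPS = DCL × %ΔSales = 3.8985 × -11.1% = -43.3%.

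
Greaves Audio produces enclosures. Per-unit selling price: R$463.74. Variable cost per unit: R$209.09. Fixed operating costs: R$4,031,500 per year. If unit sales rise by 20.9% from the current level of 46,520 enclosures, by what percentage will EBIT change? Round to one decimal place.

+31.7%

At 46,520 units, contribution = 46,520 × R$254.65 = R$11,846,318.00.
Subtracting fixed costs: EBIT = R$11,846,318.00 − R$4,031,500 = R$7,814,818.00.
So DOL = total CM / EBIT = R$11,846,318.00 / R$7,814,818.00 = 1.5159.
So EBIT moves 1.5159 × (+20.9%) = +31.7%.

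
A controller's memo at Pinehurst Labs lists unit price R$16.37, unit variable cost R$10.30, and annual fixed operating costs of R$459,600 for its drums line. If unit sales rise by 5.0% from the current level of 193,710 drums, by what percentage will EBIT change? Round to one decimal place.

Contribution at this volume is 193,710 × R$6.07 = R$1,175,819.70.
EBIT = R$1,175,819.70 − R$459,600 = R$716,219.70.
Degree of operating leverage = R$1,175,819.70 / R$716,219.70 = 1.6417.
Operating income changes by 1.6417 × +5.0% = +8.2%.

+8.2%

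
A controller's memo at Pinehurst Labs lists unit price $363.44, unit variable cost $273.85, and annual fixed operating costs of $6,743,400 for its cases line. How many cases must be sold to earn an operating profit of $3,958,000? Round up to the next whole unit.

Unit CM = price − variable cost = $363.44 − $273.85 = $89.59.
Required volume = (fixed costs + target profit) ÷ CM = ($6,743,400 + $3,958,000) ÷ $89.59 = 119,448.60, so 119,449 cases.

119,449 cases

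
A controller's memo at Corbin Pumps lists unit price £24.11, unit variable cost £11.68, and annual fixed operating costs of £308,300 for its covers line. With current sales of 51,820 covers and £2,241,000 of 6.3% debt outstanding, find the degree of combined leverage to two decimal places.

3.31

Total contribution margin = 51,820 × £12.43 = £644,122.60.
Subtracting fixed costs: EBIT = £644,122.60 − £308,300 = £335,822.60. Interest = £141,183.00, so EBIT − I = £194,639.60.
DCL = contribution ÷ (EBIT − I) = £644,122.60 ÷ £194,639.60 = 3.3093.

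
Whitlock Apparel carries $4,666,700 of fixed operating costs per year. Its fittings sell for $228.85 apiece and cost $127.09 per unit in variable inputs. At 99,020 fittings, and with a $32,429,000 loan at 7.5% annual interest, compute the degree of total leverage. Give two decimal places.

3.38

At 99,020 units, contribution = 99,020 × $101.76 = $10,076,275.20.
Subtracting fixed costs: EBIT = $10,076,275.20 − $4,666,700 = $5,409,575.20. Interest = $2,432,175.00, so EBIT − I = $2,977,400.20.
Degree of total leverage = total CM / (EBIT − interest) = $10,076,275.20 / $2,977,400.20 = 3.3843.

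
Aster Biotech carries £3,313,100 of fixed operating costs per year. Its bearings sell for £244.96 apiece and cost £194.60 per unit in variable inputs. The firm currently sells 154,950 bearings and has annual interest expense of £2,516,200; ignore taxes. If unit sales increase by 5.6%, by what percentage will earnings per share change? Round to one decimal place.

+22.1%

At 154,950 units, contribution = 154,950 × £50.36 = £7,803,282.00.
EBIT = £7,803,282.00 − £3,313,100 = £4,490,182.00.
Interest = £2,516,200.00, so EBIT − I = £1,973,982.00.
DCL = total CM / (EBIT − I) = £7,803,282.00 / £1,973,982.00 = 3.9531.
EPS therefore changes by 3.9531 × (+5.6%) = +22.1%.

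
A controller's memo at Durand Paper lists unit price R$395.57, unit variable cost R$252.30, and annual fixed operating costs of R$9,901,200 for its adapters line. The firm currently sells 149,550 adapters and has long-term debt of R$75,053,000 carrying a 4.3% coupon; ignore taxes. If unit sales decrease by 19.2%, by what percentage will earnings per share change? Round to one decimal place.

Total contribution margin = 149,550 × R$143.27 = R$21,426,028.50.
EBIT = R$21,426,028.50 − R$9,901,200 = R$11,524,828.50.
Interest = R$3,227,279.00, so EBIT − I = R$8,297,549.50.
DCL = total CM / (EBIT − I) = R$21,426,028.50 / R$8,297,549.50 = 2.5822.
EPS therefore changes by 2.5822 × (-19.2%) = -49.6%.

-49.6%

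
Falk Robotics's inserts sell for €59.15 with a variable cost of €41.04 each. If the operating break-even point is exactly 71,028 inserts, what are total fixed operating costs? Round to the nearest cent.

€1,286,317.08

Contribution margin per unit = €59.15 − €41.04 = €18.11.
Fixed costs = break-even units × CM = 71,028 × €18.11 = €1,286,317.08.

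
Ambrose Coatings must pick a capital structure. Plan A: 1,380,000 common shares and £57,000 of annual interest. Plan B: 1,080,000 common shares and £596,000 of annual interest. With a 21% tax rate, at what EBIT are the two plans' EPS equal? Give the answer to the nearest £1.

At indifference, (EBIT − 57,000)(1 − t)/1,380,000 = (EBIT − 596,000)(1 − t)/1,080,000.
Cancelling (1 − t) and cross-multiplying: 1,080,000·(EBIT − 57,000) = 1,380,000·(EBIT − 596,000).
EBIT × (1,380,000 − 1,080,000) = 596,000 × 1,380,000 − 57,000 × 1,080,000 = 760,920,000,000, so EBIT = 760,920,000,000 ÷ 300,000 = 2,536,400.00.

£2,536,400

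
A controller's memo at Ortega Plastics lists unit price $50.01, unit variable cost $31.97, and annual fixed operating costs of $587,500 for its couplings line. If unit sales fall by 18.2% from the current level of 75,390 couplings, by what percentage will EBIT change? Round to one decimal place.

At 75,390 units, contribution = 75,390 × $18.04 = $1,360,035.60.
Subtracting fixed costs: EBIT = $1,360,035.60 − $587,500 = $772,535.60.
Degree of operating leverage = $1,360,035.60 / $772,535.60 = 1.7605.
%ΔEBIT = DOL × %ΔSales = 1.7605 × -18.2% = -32.0%.

-32.0%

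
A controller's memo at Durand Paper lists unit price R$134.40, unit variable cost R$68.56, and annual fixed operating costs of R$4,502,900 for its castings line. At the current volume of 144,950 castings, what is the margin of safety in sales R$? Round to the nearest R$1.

Unit CM = price − variable cost = R$134.40 − R$68.56 = R$65.84. Break-even units = R$4,502,900 ÷ R$65.84 = 68,391.56; break-even revenue = 68,391.56 × R$134.40 = R$9,191,825.03.
Actual sales revenue = 144,950 × R$134.40 = R$19,481,280.00.
Margin of safety = R$19,481,280.00 − R$9,191,825.03 = R$10,289,455.

R$10,289,455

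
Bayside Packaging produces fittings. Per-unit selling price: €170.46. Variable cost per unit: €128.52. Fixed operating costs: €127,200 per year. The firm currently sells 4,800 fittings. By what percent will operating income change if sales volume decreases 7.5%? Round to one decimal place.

-20.4%

Contribution at this volume is 4,800 × €41.94 = €201,312.00.
Subtracting fixed costs: EBIT = €201,312.00 − €127,200 = €74,112.00.
DOL = contribution ÷ EBIT = €201,312.00 ÷ €74,112.00 = 2.7163.
Operating income changes by 2.7163 × -7.5% = -20.4%.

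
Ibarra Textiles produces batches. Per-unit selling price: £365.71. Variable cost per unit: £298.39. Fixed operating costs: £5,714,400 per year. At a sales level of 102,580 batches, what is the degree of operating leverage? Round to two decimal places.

5.80

Total contribution margin = 102,580 × £67.32 = £6,905,685.60.
EBIT = £6,905,685.60 − £5,714,400 = £1,191,285.60.
So DOL = total CM / EBIT = £6,905,685.60 / £1,191,285.60 = 5.7968.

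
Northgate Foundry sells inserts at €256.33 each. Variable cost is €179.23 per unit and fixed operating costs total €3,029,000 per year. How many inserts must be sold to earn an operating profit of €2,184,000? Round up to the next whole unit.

67,614 inserts

Each unit contributes €256.33 − €179.23 = €77.10.
Required volume = (fixed costs + target profit) ÷ CM = (€3,029,000 + €2,184,000) ÷ €77.10 = 67,613.49, so 67,614 inserts.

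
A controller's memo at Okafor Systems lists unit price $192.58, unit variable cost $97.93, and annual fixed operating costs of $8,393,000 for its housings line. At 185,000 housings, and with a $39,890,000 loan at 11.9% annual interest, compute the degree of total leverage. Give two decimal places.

4.01

Total contribution margin = 185,000 × $94.65 = $17,510,250.00.
Subtracting fixed costs: EBIT = $17,510,250.00 − $8,393,000 = $9,117,250.00. Interest = $4,746,910.00.
DOL = $17,510,250.00 ÷ $9,117,250.00 = 1.9206; DFL = $9,117,250.00 ÷ $4,370,340.00 = 2.0862.
Combined leverage = 1.9206 × 2.0862 = 4.0068.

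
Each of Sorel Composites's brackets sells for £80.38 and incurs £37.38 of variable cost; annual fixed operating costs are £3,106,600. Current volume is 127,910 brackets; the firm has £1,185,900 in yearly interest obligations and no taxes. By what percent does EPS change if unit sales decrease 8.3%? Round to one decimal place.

-37.8%

At 127,910 units, contribution = 127,910 × £43.00 = £5,500,130.00.
EBIT = £5,500,130.00 − £3,106,600 = £2,393,530.00.
After interest of £1,185,900.00, pre-tax earnings = £1,207,630.00.
Degree of combined leverage = contribution ÷ (EBIT − I) = £5,500,130.00 ÷ £1,207,630.00 = 4.5545.
%ΔEPS = DCL × %ΔSales = 4.5545 × -8.3% = -37.8%.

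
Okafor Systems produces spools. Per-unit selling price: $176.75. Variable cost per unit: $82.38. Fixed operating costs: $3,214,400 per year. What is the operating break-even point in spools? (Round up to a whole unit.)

34,062 spools

Contribution margin per unit = $176.75 − $82.38 = $94.37.
Break-even Q = $3,214,400 / $94.37 = 34,061.67 → 34,062 spools.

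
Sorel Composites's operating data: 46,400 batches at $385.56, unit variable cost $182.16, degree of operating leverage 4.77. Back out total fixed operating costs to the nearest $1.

Contribution at this volume is 46,400 × $203.40 = $9,437,760.00.
DOL = contribution / EBIT, so EBIT = $9,437,760.00 / 4.77 = $1,978,566.04.
And FC = contribution − EBIT = $9,437,760.00 − $1,978,566.04 = $7,459,194.

$7,459,194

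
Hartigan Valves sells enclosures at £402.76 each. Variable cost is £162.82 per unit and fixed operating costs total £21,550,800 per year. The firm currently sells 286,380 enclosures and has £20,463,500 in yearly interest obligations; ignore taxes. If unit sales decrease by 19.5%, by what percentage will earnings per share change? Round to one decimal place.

-50.2%

Total contribution margin = 286,380 × £239.94 = £68,714,017.20.
EBIT = £68,714,017.20 − £21,550,800 = £47,163,217.20.
Interest = £20,463,500.00, so EBIT − I = £26,699,717.20.
DCL = total CM / (EBIT − I) = £68,714,017.20 / £26,699,717.20 = 2.5736.
%ΔEPS = DCL × %ΔSales = 2.5736 × -19.5% = -50.2%.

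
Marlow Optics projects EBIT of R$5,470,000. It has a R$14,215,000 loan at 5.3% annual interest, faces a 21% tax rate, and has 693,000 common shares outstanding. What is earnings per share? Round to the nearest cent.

Pre-tax income = R$5,470,000 − R$753,395.00 = R$4,716,605.00.
After tax at 21%: net income = R$4,716,605.00 × 0.79 = R$3,726,117.95.
Per share: R$3,726,117.95 / 693,000 shares = R$5.38.

R$5.38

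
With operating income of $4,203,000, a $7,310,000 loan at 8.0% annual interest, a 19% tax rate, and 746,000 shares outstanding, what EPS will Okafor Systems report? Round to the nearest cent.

$3.93

Interest = $584,800.00, so EBT = $4,203,000 − $584,800.00 = $3,618,200.00.
After tax at 19%: net income = $3,618,200.00 × 0.81 = $2,930,742.00.
Per share: $2,930,742.00 / 746,000 shares = $3.93.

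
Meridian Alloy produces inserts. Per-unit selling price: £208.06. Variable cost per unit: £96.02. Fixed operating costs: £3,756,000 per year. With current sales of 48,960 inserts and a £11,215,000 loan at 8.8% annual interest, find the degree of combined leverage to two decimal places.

At 48,960 units, contribution = 48,960 × £112.04 = £5,485,478.40.
Subtracting fixed costs: EBIT = £5,485,478.40 − £3,756,000 = £1,729,478.40. Interest = £986,920.00.
DOL = £5,485,478.40 ÷ £1,729,478.40 = 3.1718; DFL = £1,729,478.40 ÷ £742,558.40 = 2.3291.
Combined leverage = 3.1718 × 2.3291 = 7.3874.

7.39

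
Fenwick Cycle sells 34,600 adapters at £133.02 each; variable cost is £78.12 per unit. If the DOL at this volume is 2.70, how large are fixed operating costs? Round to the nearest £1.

Contribution at this volume is 34,600 × £54.90 = £1,899,540.00.
DOL = contribution / EBIT, so EBIT = £1,899,540.00 / 2.70 = £703,533.33.
And FC = contribution − EBIT = £1,899,540.00 − £703,533.33 = £1,196,007.

£1,196,007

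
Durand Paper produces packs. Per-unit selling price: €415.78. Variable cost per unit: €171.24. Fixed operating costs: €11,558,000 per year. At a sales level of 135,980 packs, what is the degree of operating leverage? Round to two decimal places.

Contribution at this volume is 135,980 × €244.54 = €33,252,549.20.
Subtracting fixed costs: EBIT = €33,252,549.20 − €11,558,000 = €21,694,549.20.
So DOL = total CM / EBIT = €33,252,549.20 / €21,694,549.20 = 1.5328.

1.53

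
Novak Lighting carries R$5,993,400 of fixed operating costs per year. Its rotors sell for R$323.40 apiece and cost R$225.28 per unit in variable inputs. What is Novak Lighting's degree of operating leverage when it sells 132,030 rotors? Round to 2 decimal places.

Contribution at this volume is 132,030 × R$98.12 = R$12,954,783.60.
EBIT = R$12,954,783.60 − R$5,993,400 = R$6,961,383.60.
DOL = contribution ÷ EBIT = R$12,954,783.60 ÷ R$6,961,383.60 = 1.8609.

1.86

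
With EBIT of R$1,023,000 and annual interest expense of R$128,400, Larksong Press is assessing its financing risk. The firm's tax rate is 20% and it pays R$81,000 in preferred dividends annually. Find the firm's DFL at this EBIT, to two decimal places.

1.29

Interest = R$128,400.00.
Pre-tax preferred-dividend burden = R$81,000 ÷ (1 − 0.20) = R$101,250.00.
DFL = EBIT ÷ [EBIT − I − D_p/(1−t)] = R$1,023,000 ÷ [R$1,023,000 − R$128,400.00 − R$101,250.00] = R$1,023,000 ÷ R$793,350.00 = 1.2895.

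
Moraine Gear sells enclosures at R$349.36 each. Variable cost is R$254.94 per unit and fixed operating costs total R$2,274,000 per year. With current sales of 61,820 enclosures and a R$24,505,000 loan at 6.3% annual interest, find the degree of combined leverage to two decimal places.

Contribution at this volume is 61,820 × R$94.42 = R$5,837,044.40.
Subtracting fixed costs: EBIT = R$5,837,044.40 − R$2,274,000 = R$3,563,044.40. Interest = R$1,543,815.00, so EBIT − I = R$2,019,229.40.
Degree of total leverage = total CM / (EBIT − interest) = R$5,837,044.40 / R$2,019,229.40 = 2.8907.

2.89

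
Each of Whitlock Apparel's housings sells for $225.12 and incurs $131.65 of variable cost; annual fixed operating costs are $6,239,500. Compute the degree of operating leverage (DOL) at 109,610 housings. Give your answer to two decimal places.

2.56

At 109,610 units, contribution = 109,610 × $93.47 = $10,245,246.70.
Subtracting fixed costs: EBIT = $10,245,246.70 − $6,239,500 = $4,005,746.70.
Degree of operating leverage = $10,245,246.70 / $4,005,746.70 = 2.5576.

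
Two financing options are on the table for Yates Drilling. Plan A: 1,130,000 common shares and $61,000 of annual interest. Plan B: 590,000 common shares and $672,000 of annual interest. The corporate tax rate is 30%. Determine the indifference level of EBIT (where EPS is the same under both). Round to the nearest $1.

At indifference, (EBIT − 61,000)(1 − t)/1,130,000 = (EBIT − 672,000)(1 − t)/590,000.
Cancelling (1 − t) and cross-multiplying: 590,000·(EBIT − 61,000) = 1,130,000·(EBIT − 672,000).
EBIT × (1,130,000 − 590,000) = 672,000 × 1,130,000 − 61,000 × 590,000 = 723,370,000,000, so EBIT = 723,370,000,000 ÷ 540,000 = 1,339,574.07.

$1,339,574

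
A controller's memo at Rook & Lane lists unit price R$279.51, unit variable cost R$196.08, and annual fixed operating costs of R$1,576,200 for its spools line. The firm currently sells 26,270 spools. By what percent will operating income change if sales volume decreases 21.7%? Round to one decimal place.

Contribution at this volume is 26,270 × R$83.43 = R$2,191,706.10.
Operating income = contribution − fixed costs = R$2,191,706.10 − R$1,576,200 = R$615,506.10.
Degree of operating leverage = R$2,191,706.10 / R$615,506.10 = 3.5608.
So EBIT moves 3.5608 × (-21.7%) = -77.3%.

-77.3%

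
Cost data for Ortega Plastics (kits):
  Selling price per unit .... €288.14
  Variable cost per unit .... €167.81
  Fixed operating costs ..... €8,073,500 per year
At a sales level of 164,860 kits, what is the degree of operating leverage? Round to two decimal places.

1.69

Contribution at this volume is 164,860 × €120.33 = €19,837,603.80.
Operating income = contribution − fixed costs = €19,837,603.80 − €8,073,500 = €11,764,103.80.
Degree of operating leverage = €19,837,603.80 / €11,764,103.80 = 1.6863.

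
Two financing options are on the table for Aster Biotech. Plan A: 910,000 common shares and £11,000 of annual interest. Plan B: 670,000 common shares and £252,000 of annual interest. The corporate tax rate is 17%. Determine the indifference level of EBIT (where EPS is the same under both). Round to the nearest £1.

At indifference, (EBIT − 11,000)(1 − t)/910,000 = (EBIT − 252,000)(1 − t)/670,000.
Cancelling (1 − t) and cross-multiplying: 670,000·(EBIT − 11,000) = 910,000·(EBIT − 252,000).
EBIT × (910,000 − 670,000) = 252,000 × 910,000 − 11,000 × 670,000 = 221,950,000,000, so EBIT = 221,950,000,000 ÷ 240,000 = 924,791.67.

£924,792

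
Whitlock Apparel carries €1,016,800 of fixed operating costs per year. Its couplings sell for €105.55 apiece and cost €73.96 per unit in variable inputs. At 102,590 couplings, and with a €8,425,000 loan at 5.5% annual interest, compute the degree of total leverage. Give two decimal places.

1.84

Total contribution margin = 102,590 × €31.59 = €3,240,818.10.
EBIT = €3,240,818.10 − €1,016,800 = €2,224,018.10. Interest = €463,375.00.
DOL = €3,240,818.10 ÷ €2,224,018.10 = 1.4572; DFL = €2,224,018.10 ÷ €1,760,643.10 = 1.2632.
Combined leverage = 1.4572 × 1.2632 = 1.8407.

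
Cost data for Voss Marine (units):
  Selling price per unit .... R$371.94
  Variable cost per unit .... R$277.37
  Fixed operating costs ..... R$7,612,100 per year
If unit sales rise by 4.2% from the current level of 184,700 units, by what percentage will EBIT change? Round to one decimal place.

+7.4%

Contribution at this volume is 184,700 × R$94.57 = R$17,467,079.00.
EBIT = R$17,467,079.00 − R$7,612,100 = R$9,854,979.00.
DOL = contribution ÷ EBIT = R$17,467,079.00 ÷ R$9,854,979.00 = 1.7724.
%ΔEBIT = DOL × %ΔSales = 1.7724 × +4.2% = +7.4%.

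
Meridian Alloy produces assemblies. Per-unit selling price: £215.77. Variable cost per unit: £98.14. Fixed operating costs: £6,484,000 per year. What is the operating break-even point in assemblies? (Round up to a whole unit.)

55,122 assemblies

Unit CM = price − variable cost = £215.77 − £98.14 = £117.63.
Break-even volume = fixed costs ÷ CM per unit = £6,484,000 ÷ £117.63 = 55,121.99, so 55,122 assemblies.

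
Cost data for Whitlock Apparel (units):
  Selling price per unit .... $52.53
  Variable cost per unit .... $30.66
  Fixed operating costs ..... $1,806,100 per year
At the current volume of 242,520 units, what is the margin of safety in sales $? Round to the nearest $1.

$8,401,467

Contribution margin per unit = $52.53 − $30.66 = $21.87. Break-even units = $1,806,100 ÷ $21.87 = 82,583.45; break-even revenue = 82,583.45 × $52.53 = $4,338,108.50.
Actual sales revenue = 242,520 × $52.53 = $12,739,575.60.
Margin of safety = $12,739,575.60 − $4,338,108.50 = $8,401,467.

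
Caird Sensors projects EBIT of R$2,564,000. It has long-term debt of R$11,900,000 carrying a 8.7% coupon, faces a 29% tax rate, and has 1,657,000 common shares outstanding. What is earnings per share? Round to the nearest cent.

Interest = R$1,035,300.00, so EBT = R$2,564,000 − R$1,035,300.00 = R$1,528,700.00.
After tax at 29%: net income = R$1,528,700.00 × 0.71 = R$1,085,377.00.
EPS = R$1,085,377.00 ÷ 1,657,000 = R$0.66.

R$0.66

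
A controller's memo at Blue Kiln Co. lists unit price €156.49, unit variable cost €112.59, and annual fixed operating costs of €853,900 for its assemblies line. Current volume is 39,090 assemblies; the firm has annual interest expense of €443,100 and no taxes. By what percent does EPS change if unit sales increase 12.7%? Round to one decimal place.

+52.0%

Contribution at this volume is 39,090 × €43.90 = €1,716,051.00.
EBIT = €1,716,051.00 − €853,900 = €862,151.00.
Interest = €443,100.00, so EBIT − I = €419,051.00.
DCL = total CM / (EBIT − I) = €1,716,051.00 / €419,051.00 = 4.0951.
%ΔEPS = DCL × %ΔSales = 4.0951 × +12.7% = +52.0%.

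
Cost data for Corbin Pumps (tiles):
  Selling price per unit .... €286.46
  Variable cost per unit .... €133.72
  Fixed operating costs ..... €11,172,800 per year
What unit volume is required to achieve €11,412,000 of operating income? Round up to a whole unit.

147,865 tiles

Unit CM = price − variable cost = €286.46 − €133.72 = €152.74.
Required volume = (fixed costs + target profit) ÷ CM = (€11,172,800 + €11,412,000) ÷ €152.74 = 147,864.34, so 147,865 tiles.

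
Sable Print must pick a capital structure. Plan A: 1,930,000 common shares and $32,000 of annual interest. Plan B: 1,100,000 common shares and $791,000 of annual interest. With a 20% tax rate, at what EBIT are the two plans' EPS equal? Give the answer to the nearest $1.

$1,796,904

At indifference, (EBIT − 32,000)(1 − t)/1,930,000 = (EBIT − 791,000)(1 − t)/1,100,000.
Cancelling (1 − t) and cross-multiplying: 1,100,000·(EBIT − 32,000) = 1,930,000·(EBIT − 791,000).
EBIT × (1,930,000 − 1,100,000) = 791,000 × 1,930,000 − 32,000 × 1,100,000 = 1,491,430,000,000, so EBIT = 1,491,430,000,000 ÷ 830,000 = 1,796,903.61.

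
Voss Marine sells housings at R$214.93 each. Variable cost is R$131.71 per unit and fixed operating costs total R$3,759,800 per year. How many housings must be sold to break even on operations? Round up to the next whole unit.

45,180 housings

Each unit contributes R$214.93 − R$131.71 = R$83.22.
Break-even Q = R$3,759,800 / R$83.22 = 45,179.04 → 45,180 housings.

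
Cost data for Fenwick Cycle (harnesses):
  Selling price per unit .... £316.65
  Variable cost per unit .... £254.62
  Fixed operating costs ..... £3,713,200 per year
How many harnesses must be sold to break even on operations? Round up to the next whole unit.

Each unit contributes £316.65 − £254.62 = £62.03.
Units to break even: £3,713,200 ÷ £62.03 = 59,861.36, rounded up to 59,862.

59,862 harnesses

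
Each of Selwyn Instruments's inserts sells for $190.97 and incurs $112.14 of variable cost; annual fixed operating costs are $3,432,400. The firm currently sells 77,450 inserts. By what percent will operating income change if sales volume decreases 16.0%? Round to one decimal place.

-36.5%

Contribution at this volume is 77,450 × $78.83 = $6,105,383.50.
Operating income = contribution − fixed costs = $6,105,383.50 − $3,432,400 = $2,672,983.50.
Degree of operating leverage = $6,105,383.50 / $2,672,983.50 = 2.2841.
Operating income changes by 2.2841 × -16.0% = -36.5%.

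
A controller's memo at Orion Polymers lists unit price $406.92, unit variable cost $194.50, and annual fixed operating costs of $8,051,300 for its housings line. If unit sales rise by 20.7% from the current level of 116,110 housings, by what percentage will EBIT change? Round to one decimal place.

+30.7%

Total contribution margin = 116,110 × $212.42 = $24,664,086.20.
Operating income = contribution − fixed costs = $24,664,086.20 − $8,051,300 = $16,612,786.20.
So DOL = total CM / EBIT = $24,664,086.20 / $16,612,786.20 = 1.4846.
So EBIT moves 1.4846 × (+20.7%) = +30.7%.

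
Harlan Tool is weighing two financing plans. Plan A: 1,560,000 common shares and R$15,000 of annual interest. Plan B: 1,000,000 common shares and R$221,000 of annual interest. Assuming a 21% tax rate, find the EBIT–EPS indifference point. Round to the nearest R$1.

Set EPS_A = EPS_B: (EBIT − R$15,000)(1 − 0.21) ÷ 1,560,000 = (EBIT − R$221,000)(1 − 0.21) ÷ 1,000,000.
Cancelling (1 − t) and cross-multiplying: 1,000,000·(EBIT − 15,000) = 1,560,000·(EBIT − 221,000).
Solving, EBIT = (221,000·1,560,000 − 15,000·1,000,000) / (1,560,000 − 1,000,000) = 329,760,000,000 / 560,000 = 588,857.14.

R$588,857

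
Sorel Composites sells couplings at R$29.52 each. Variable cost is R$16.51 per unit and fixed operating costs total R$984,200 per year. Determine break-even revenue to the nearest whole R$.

R$2,233,173

CM per unit = R$29.52 − R$16.51 = R$13.01; CM ratio = R$13.01 / R$29.52 = 0.4407.
Break-even revenue = fixed costs × price ÷ CM = R$984,200 × R$29.52 ÷ R$13.01 = R$2,233,173.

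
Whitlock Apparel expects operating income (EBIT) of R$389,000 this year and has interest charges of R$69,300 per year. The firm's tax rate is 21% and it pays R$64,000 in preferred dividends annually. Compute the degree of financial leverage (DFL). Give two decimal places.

1.63

Annual interest charges come to R$69,300.00.
Pre-tax preferred-dividend burden = R$64,000 ÷ (1 − 0.21) = R$81,012.66.
DFL = EBIT ÷ [EBIT − I − D_p/(1−t)] = R$389,000 ÷ [R$389,000 − R$69,300.00 − R$81,012.66] = R$389,000 ÷ R$238,687.34 = 1.6297.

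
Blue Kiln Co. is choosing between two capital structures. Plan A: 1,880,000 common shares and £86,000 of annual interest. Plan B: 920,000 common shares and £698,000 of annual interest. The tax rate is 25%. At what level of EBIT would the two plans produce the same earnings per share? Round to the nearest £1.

£1,284,500

At indifference, (EBIT − 86,000)(1 − t)/1,880,000 = (EBIT − 698,000)(1 − t)/920,000.
The (1 − t) factor cancels: (EBIT − 86,000) × 920,000 = (EBIT − 698,000) × 1,880,000.
Solving, EBIT = (698,000·1,880,000 − 86,000·920,000) / (1,880,000 − 920,000) = 1,233,120,000,000 / 960,000 = 1,284,500.00.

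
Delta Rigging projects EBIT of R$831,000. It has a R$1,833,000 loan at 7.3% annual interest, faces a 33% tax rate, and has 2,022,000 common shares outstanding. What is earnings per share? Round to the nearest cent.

R$0.23

Interest = R$133,809.00, so EBT = R$831,000 − R$133,809.00 = R$697,191.00.
Net income = R$697,191.00 × (1 − 0.33) = R$467,117.97.
EPS = R$467,117.97 ÷ 2,022,000 = R$0.23.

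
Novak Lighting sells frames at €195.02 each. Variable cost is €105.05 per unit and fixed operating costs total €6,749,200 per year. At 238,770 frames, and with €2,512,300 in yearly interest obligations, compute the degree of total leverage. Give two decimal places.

1.76

Contribution at this volume is 238,770 × €89.97 = €21,482,136.90.
EBIT = €21,482,136.90 − €6,749,200 = €14,732,936.90. Interest = €2,512,300.00, so EBIT − I = €12,220,636.90.
DCL = contribution ÷ (EBIT − I) = €21,482,136.90 ÷ €12,220,636.90 = 1.7579.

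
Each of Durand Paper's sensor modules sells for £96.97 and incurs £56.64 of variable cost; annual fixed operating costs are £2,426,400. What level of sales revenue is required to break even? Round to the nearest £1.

£5,834,069

CM per unit = £96.97 − £56.64 = £40.33; CM ratio = £40.33 / £96.97 = 0.4159.
Break-even sales = FC ÷ CM ratio = £2,426,400 × £96.97 / £40.33 = £5,834,069.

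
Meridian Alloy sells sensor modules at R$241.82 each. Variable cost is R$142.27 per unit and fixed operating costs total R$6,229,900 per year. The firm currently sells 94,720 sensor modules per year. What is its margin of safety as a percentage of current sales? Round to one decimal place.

Unit CM = price − variable cost = R$241.82 − R$142.27 = R$99.55. Break-even units = R$6,229,900 ÷ R$99.55 = 62,580.61; break-even revenue = 62,580.61 × R$241.82 = R$15,133,243.78.
Actual sales revenue = 94,720 × R$241.82 = R$22,905,190.40.
Margin of safety = (R$22,905,190.40 − R$15,133,243.78) ÷ R$22,905,190.40 = 33.9%.

33.9%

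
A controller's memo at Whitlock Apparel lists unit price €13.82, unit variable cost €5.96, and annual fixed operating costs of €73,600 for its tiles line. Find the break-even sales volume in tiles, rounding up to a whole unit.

Contribution margin per unit = €13.82 − €5.96 = €7.86.
Break-even Q = €73,600 / €7.86 = 9,363.87 → 9,364 tiles.

9,364 tiles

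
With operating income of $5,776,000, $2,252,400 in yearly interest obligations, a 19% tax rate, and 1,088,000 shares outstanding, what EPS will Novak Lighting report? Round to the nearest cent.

$2.62

Pre-tax income = $5,776,000 − $2,252,400.00 = $3,523,600.00.
After tax at 19%: net income = $3,523,600.00 × 0.81 = $2,854,116.00.
EPS = $2,854,116.00 ÷ 1,088,000 = $2.62.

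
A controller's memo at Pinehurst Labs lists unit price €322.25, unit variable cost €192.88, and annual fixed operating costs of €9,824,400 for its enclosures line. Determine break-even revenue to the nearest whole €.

CM per unit = €322.25 − €192.88 = €129.37; CM ratio = €129.37 / €322.25 = 0.4015.
Break-even revenue = fixed costs × price ÷ CM = €9,824,400 × €322.25 ÷ €129.37 = €24,471,770.

€24,471,770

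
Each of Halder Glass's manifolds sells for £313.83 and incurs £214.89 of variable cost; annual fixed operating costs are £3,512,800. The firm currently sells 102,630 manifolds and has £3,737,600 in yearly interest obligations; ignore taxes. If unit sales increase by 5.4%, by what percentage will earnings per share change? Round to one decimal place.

+18.9%

At 102,630 units, contribution = 102,630 × £98.94 = £10,154,212.20.
Subtracting fixed costs: EBIT = £10,154,212.20 − £3,512,800 = £6,641,412.20.
Interest = £3,737,600.00, so EBIT − I = £2,903,812.20.
DCL = total CM / (EBIT − I) = £10,154,212.20 / £2,903,812.20 = 3.4969.
EPS therefore changes by 3.4969 × (+5.4%) = +18.9%.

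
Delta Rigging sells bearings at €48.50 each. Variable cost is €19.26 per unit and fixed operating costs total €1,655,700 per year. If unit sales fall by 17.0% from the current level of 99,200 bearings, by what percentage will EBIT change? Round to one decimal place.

-39.6%

At 99,200 units, contribution = 99,200 × €29.24 = €2,900,608.00.
Subtracting fixed costs: EBIT = €2,900,608.00 − €1,655,700 = €1,244,908.00.
DOL = contribution ÷ EBIT = €2,900,608.00 ÷ €1,244,908.00 = 2.3300.
%ΔEBIT = DOL × %ΔSales = 2.3300 × -17.0% = -39.6%.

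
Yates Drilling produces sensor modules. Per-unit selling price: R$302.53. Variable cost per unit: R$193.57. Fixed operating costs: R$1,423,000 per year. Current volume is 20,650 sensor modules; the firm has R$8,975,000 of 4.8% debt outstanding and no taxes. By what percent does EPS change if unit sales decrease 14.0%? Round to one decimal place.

At 20,650 units, contribution = 20,650 × R$108.96 = R$2,250,024.00.
EBIT = R$2,250,024.00 − R$1,423,000 = R$827,024.00.
After interest of R$430,800.00, pre-tax earnings = R$396,224.00.
DCL = total CM / (EBIT − I) = R$2,250,024.00 / R$396,224.00 = 5.6787.
%ΔEPS = DCL × %ΔSales = 5.6787 × -14.0% = -79.5%.

-79.5%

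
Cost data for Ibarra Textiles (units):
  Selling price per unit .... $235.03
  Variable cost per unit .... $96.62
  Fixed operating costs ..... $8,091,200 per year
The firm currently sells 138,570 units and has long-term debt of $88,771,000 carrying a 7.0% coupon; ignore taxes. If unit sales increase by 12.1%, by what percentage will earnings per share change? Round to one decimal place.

+47.6%

Total contribution margin = 138,570 × $138.41 = $19,179,473.70.
Subtracting fixed costs: EBIT = $19,179,473.70 − $8,091,200 = $11,088,273.70.
After interest of $6,213,970.00, pre-tax earnings = $4,874,303.70.
Degree of combined leverage = contribution ÷ (EBIT − I) = $19,179,473.70 ÷ $4,874,303.70 = 3.9348.
EPS therefore changes by 3.9348 × (+12.1%) = +47.6%.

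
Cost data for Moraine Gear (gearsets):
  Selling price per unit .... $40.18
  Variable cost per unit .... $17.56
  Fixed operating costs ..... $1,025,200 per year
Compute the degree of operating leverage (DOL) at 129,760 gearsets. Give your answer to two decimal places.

1.54

Contribution at this volume is 129,760 × $22.62 = $2,935,171.20.
EBIT = $2,935,171.20 − $1,025,200 = $1,909,971.20.
So DOL = total CM / EBIT = $2,935,171.20 / $1,909,971.20 = 1.5368.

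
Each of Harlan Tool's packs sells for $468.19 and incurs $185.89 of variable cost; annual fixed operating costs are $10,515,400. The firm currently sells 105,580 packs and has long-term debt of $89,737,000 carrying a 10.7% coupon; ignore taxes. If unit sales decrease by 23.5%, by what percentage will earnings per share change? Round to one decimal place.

-72.3%

Contribution at this volume is 105,580 × $282.30 = $29,805,234.00.
Subtracting fixed costs: EBIT = $29,805,234.00 − $10,515,400 = $19,289,834.00.
Interest = $9,601,859.00, so EBIT − I = $9,687,975.00.
Degree of combined leverage = contribution ÷ (EBIT − I) = $29,805,234.00 ÷ $9,687,975.00 = 3.0765.
EPS therefore changes by 3.0765 × (-23.5%) = -72.3%.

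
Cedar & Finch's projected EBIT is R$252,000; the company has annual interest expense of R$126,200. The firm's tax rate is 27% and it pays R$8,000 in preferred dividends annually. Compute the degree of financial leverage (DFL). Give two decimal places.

Annual interest charges come to R$126,200.00.
Preferred dividends grossed up pre-tax: R$8,000 / (1 − 0.27) = R$10,958.90.
DFL = EBIT ÷ [EBIT − I − D_p/(1−t)] = R$252,000 ÷ [R$252,000 − R$126,200.00 − R$10,958.90] = R$252,000 ÷ R$114,841.10 = 2.1943.

2.19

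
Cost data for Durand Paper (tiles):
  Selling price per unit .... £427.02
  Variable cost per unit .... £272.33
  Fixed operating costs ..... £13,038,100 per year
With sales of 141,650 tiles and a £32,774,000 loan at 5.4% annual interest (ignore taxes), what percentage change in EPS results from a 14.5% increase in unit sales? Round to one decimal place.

+44.7%

At 141,650 units, contribution = 141,650 × £154.69 = £21,911,838.50.
Subtracting fixed costs: EBIT = £21,911,838.50 − £13,038,100 = £8,873,738.50.
After interest of £1,769,796.00, pre-tax earnings = £7,103,942.50.
DCL = total CM / (EBIT − I) = £21,911,838.50 / £7,103,942.50 = 3.0845.
EPS therefore changes by 3.0845 × (+14.5%) = +44.7%.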